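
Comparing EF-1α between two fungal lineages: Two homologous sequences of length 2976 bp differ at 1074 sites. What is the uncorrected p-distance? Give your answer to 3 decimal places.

0.361

p = 1074/2976 = 0.360887… ≈ 0.361 (to 3 d.p.).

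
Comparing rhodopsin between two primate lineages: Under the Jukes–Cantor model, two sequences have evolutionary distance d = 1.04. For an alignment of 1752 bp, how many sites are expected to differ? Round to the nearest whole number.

986

Invert JC69: p = (3/4)(1 − e^(−4d/3)) = 0.75 × (1 − e^(-1.386667)) = 0.75 × (1 − 0.249907) = 0.562570.
Expected differing sites = pL ≈ 0.562570 × 1752 = 985.62264 ≈ 986.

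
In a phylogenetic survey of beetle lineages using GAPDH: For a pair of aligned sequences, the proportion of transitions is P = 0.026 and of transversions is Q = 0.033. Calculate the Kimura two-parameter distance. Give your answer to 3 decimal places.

Under the Kimura two-parameter model, d = −½ ln(1 − 2P − Q) − ¼ ln(1 − 2Q).
1 − 2P − Q = 0.915, giving −½ ln(0.915) = 0.044416.
1 − 2Q = 0.934, giving −¼ ln(0.934) = 0.017070.
d = 0.044416 + 0.017070 = 0.061486.

0.061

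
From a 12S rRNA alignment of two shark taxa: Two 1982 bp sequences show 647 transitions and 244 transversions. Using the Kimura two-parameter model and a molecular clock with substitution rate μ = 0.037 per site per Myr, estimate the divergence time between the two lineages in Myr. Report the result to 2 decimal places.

P = 647/1982 ≈ 0.326438 and Q = 244/1982 ≈ 0.123108.
Under the Kimura two-parameter model, d = −½ ln(1 − 2P − Q) − ¼ ln(1 − 2Q).
1 − 2P − Q = 0.224016, giving −½ ln(0.224016) = 0.748019.
1 − 2Q = 0.753784, giving −¼ ln(0.753784) = 0.070662.
d = 0.748019 + 0.070662 = 0.818681.
Under a molecular clock d = 2μt, so t = d/(2μ) = 0.818681 / (2 × 0.037) = 11.06 Myr.

11.06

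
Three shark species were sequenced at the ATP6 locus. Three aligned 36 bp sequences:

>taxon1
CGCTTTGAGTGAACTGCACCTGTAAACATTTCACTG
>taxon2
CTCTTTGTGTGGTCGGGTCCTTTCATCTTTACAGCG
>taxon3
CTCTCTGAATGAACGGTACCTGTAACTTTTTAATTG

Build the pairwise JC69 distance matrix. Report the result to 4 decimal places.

d(taxon1,taxon2) = 0.5482, d(taxon1,taxon3) = 0.3470, d(taxon2,taxon3) = 0.6082

taxon1–taxon2: 14/36 sites differ → p ≈ 0.388889, d = −0.75 ln(1 − 0.518519) = 0.548166 ≈ 0.5482.
taxon1–taxon3: 10/36 sites differ → p ≈ 0.277778, d = −0.75 ln(1 − 0.370371) = 0.346968 ≈ 0.3470.
taxon2–taxon3: 15/36 sites differ → p ≈ 0.416667, d = −0.75 ln(1 − 0.555556) = 0.608198 ≈ 0.6082.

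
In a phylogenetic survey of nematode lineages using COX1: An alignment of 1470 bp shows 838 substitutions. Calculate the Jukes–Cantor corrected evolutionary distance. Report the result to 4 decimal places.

p = 838/1470 ≈ 0.570068.
d = −(3/4) ln(1 − 4p/3) = −0.75 ln(1 − 0.760091) = −0.75 ln(0.239909)
  = −0.75 × (-1.427496) = 1.070622 substitutions/site.

1.0706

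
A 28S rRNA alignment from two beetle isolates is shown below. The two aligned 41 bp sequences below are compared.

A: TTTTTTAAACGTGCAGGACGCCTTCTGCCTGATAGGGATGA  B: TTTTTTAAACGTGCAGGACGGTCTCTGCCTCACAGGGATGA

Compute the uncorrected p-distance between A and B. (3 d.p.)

0.122

The sequences differ at 5 of 41 positions (sites 21, 22, 23, 31, 33).
p = 5/41 = 0.121951… ≈ 0.122 (to 3 d.p.).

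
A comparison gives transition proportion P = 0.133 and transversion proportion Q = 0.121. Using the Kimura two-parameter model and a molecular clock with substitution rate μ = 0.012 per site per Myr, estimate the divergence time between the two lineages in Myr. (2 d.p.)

Under the Kimura two-parameter model, d = −½ ln(1 − 2P − Q) − ¼ ln(1 − 2Q).
1 − 2P − Q = 0.613, giving −½ ln(0.613) = 0.244695.
1 − 2Q = 0.758, giving −¼ ln(0.758) = 0.069268.
d = 0.244695 + 0.069268 = 0.313963.
Under a molecular clock d = 2μt, so t = d/(2μ) = 0.313963 / (2 × 0.012) = 13.08 Myr.

13.08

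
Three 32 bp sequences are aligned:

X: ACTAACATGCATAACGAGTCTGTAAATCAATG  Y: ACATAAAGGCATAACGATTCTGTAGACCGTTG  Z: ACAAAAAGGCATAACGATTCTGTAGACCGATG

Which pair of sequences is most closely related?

X–Y: 9/32 differ, p = 0.281, d = 0.353.
X–Z: 7/32 differ, p = 0.219, d = 0.259.
Y–Z: 2/32 differ, p = 0.063, d = 0.065.
The smallest distance is between Y and Z.

Y and Z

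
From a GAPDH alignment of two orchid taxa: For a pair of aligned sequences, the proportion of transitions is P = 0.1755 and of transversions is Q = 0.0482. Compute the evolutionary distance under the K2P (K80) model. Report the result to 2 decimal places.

0.28

Under the Kimura two-parameter model, d = −½ ln(1 − 2P − Q) − ¼ ln(1 − 2Q).
1 − 2P − Q = 0.6008, giving −½ ln(0.6008) = 0.254747.
1 − 2Q = 0.9036, giving −¼ ln(0.9036) = 0.025342.
d = 0.254747 + 0.025342 = 0.280089.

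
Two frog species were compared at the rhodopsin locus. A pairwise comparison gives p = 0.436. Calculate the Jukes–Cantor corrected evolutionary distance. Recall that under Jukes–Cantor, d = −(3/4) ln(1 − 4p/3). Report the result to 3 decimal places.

d = −(3/4) ln(1 − 4p/3) = −0.75 ln(1 − 0.581333) = −0.75 ln(0.418667)
  = −0.75 × (-0.870679) = 0.653009 substitutions/site.

0.653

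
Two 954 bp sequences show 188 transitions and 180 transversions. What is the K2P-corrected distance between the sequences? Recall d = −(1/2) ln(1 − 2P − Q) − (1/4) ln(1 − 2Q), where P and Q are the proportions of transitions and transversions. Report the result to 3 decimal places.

P = 188/954 ≈ 0.197065 and Q = 180/954 ≈ 0.188679.
Under the Kimura two-parameter model, d = −½ ln(1 − 2P − Q) − ¼ ln(1 − 2Q).
1 − 2P − Q = 0.417191, giving −½ ln(0.417191) = 0.437106.
1 − 2Q = 0.622642, giving −¼ ln(0.622642) = 0.118446.
d = 0.437106 + 0.118446 = 0.555552.

0.556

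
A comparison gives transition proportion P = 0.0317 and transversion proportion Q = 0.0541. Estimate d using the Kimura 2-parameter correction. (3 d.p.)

0.091

Under the Kimura two-parameter model, d = −½ ln(1 − 2P − Q) − ¼ ln(1 − 2Q).
1 − 2P − Q = 0.8825, giving −½ ln(0.8825) = 0.062498.
1 − 2Q = 0.8918, giving −¼ ln(0.8918) = 0.028628.
d = 0.062498 + 0.028628 = 0.091126.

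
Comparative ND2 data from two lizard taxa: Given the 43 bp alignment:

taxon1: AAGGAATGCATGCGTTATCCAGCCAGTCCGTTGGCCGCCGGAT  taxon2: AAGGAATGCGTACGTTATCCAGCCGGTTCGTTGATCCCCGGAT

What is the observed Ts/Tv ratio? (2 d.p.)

Transitions are A↔G and C↔T; transversions are all other mismatches.
Transitions: 6. Transversions: 1.
R = 6/1 = 6.00.

6.00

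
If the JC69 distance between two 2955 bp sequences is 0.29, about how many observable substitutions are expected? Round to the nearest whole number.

711

Invert JC69: p = (3/4)(1 − e^(−4d/3)) = 0.75 × (1 − e^(-0.386667)) = 0.75 × (1 − 0.679317) = 0.240512.
Expected differing sites = pL ≈ 0.240512 × 2955 = 710.71296 ≈ 711.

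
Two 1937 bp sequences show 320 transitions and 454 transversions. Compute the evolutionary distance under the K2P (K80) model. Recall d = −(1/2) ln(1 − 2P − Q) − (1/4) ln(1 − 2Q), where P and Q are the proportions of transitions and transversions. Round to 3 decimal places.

P = 320/1937 ≈ 0.165204 and Q = 454/1937 ≈ 0.234383.
Under the Kimura two-parameter model, d = −½ ln(1 − 2P − Q) − ¼ ln(1 − 2Q).
1 − 2P − Q = 0.435209, giving −½ ln(0.435209) = 0.415964.
1 − 2Q = 0.531234, giving −¼ ln(0.531234) = 0.158138.
d = 0.415964 + 0.158138 = 0.574102.

0.574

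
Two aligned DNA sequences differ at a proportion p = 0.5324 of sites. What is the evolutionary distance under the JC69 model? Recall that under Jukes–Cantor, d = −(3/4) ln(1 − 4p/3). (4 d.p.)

d = −(3/4) ln(1 − 4p/3) = −0.75 ln(1 − 0.709867) = −0.75 ln(0.290133)
  = −0.75 × (-1.237416) = 0.928062 substitutions/site.

0.9281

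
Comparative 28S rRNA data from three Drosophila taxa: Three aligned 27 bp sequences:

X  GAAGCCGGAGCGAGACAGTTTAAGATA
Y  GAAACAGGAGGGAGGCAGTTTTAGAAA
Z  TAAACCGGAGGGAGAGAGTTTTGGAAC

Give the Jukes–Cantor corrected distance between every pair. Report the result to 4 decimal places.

d(X,Y) = 0.2635, d(X,Z) = 0.3770, d(Y,Z) = 0.2635

X–Y: 6/27 sites differ → p ≈ 0.222222, d = −0.75 ln(1 − 0.296296) = 0.263548 ≈ 0.2635.
X–Z: 8/27 sites differ → p ≈ 0.296296, d = −0.75 ln(1 − 0.395061) = 0.376971 ≈ 0.3770.
Y–Z: 6/27 sites differ → p ≈ 0.222222, d = −0.75 ln(1 − 0.296296) = 0.263548 ≈ 0.2635.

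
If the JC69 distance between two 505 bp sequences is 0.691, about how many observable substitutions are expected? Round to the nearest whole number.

228

Invert JC69: p = (3/4)(1 − e^(−4d/3)) = 0.75 × (1 − e^(-0.921333)) = 0.75 × (1 − 0.397988) = 0.451509.
Expected differing sites = pL ≈ 0.451509 × 505 = 228.012045 ≈ 228.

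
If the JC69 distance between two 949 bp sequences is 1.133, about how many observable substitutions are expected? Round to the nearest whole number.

Invert JC69: p = (3/4)(1 − e^(−4d/3)) = 0.75 × (1 − e^(-1.510667)) = 0.75 × (1 − 0.220763) = 0.584428.
Expected differing sites = pL ≈ 0.584428 × 949 = 554.622172 ≈ 555.

555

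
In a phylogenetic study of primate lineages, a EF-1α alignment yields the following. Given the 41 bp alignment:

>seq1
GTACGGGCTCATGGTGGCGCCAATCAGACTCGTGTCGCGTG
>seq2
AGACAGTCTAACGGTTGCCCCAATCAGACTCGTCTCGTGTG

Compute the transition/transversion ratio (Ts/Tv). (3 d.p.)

Transitions are A↔G and C↔T; transversions are all other mismatches.
Transitions: 4. Transversions: 6.
R = 4/6 = 0.666666… ≈ 0.667 (to 3 d.p.).

0.667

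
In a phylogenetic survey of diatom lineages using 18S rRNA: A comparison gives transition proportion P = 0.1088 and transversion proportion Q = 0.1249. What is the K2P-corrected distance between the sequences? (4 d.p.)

Under the Kimura two-parameter model, d = −½ ln(1 − 2P − Q) − ¼ ln(1 − 2Q).
1 − 2P − Q = 0.6575, giving −½ ln(0.6575) = 0.209655.
1 − 2Q = 0.7502, giving −¼ ln(0.7502) = 0.071854.
d = 0.209655 + 0.071854 = 0.281509.

0.2815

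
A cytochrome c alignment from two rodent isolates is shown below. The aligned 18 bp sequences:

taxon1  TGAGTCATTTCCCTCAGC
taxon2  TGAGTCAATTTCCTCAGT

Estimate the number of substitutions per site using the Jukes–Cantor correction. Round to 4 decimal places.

0.1885

The sequences differ at 3 of 18 sites (8, 11, 18), so p = 3/18 ≈ 0.166667.
d = −(3/4) ln(1 − 4p/3) = −0.75 ln(1 − 0.222223) = −0.75 ln(0.777777)
  = −0.75 × (-0.251315) = 0.188486 substitutions/site.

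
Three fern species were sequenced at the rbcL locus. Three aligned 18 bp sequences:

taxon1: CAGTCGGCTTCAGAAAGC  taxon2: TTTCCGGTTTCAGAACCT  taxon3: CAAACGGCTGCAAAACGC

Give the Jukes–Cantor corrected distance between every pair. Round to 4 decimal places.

d(taxon1,taxon2) = 0.6735, d(taxon1,taxon3) = 0.3470, d(taxon2,taxon3) = 0.8240

taxon1–taxon2: 8/18 sites differ → p ≈ 0.444444, d = −0.75 ln(1 − 0.592592) = 0.673455 ≈ 0.6735.
taxon1–taxon3: 5/18 sites differ → p ≈ 0.277778, d = −0.75 ln(1 − 0.370371) = 0.346968 ≈ 0.3470.
taxon2–taxon3: 9/18 sites differ → p = 0.5, d = −0.75 ln(1 − 0.666667) = 0.823960 ≈ 0.8240.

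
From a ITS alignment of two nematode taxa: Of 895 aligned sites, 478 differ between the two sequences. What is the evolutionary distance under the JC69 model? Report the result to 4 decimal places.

p = 478/895 ≈ 0.534078.
d = −(3/4) ln(1 − 4p/3) = −0.75 ln(1 − 0.712104) = −0.75 ln(0.287896)
  = −0.75 × (-1.245156) = 0.933867 substitutions/site.

0.9339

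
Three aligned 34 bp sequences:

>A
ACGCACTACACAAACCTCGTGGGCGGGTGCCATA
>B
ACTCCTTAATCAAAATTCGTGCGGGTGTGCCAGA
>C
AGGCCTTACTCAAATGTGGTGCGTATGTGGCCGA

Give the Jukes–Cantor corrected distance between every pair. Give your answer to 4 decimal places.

A–B: 11/34 sites differ → p ≈ 0.323529, d = −0.75 ln(1 − 0.431372) = 0.423397 ≈ 0.4234.
A–C: 14/34 sites differ → p ≈ 0.411765, d = −0.75 ln(1 − 0.54902) = 0.597249 ≈ 0.5972.
B–C: 10/34 sites differ → p ≈ 0.294118, d = −0.75 ln(1 − 0.392157) = 0.373379 ≈ 0.3734.

d(A,B) = 0.4234, d(A,C) = 0.5972, d(B,C) = 0.3734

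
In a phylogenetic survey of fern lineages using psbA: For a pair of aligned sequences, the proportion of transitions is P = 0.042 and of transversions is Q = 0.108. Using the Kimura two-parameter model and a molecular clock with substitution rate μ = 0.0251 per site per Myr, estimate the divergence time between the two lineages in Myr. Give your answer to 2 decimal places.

Under the Kimura two-parameter model, d = −½ ln(1 − 2P − Q) − ¼ ln(1 − 2Q).
1 − 2P − Q = 0.808, giving −½ ln(0.808) = 0.106597.
1 − 2Q = 0.784, giving −¼ ln(0.784) = 0.060837.
d = 0.106597 + 0.060837 = 0.167434.
Under a molecular clock d = 2μt, so t = d/(2μ) = 0.167434 / (2 × 0.0251) = 3.34 Myr.

3.34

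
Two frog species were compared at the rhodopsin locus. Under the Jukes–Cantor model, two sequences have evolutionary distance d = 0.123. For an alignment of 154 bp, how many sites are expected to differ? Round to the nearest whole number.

17

Invert JC69: p = (3/4)(1 − e^(−4d/3)) = 0.75 × (1 − e^(-0.164)) = 0.75 × (1 − 0.848742) = 0.113444.
Expected differing sites = pL ≈ 0.113444 × 154 = 17.470376 ≈ 17.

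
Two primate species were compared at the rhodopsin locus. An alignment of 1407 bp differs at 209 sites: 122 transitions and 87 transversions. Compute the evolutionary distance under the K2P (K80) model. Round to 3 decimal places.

0.167

P = 122/1407 ≈ 0.086709 and Q = 87/1407 ≈ 0.061834.
Under the Kimura two-parameter model, d = −½ ln(1 − 2P − Q) − ¼ ln(1 − 2Q).
1 − 2P − Q = 0.764748, giving −½ ln(0.764748) = 0.134104.
1 − 2Q = 0.876332, giving −¼ ln(0.876332) = 0.033003.
d = 0.134104 + 0.033003 = 0.167107.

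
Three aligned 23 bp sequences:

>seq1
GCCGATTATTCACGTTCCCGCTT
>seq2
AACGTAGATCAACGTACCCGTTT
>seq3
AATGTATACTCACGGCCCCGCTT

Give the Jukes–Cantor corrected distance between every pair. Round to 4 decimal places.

seq1–seq2: 9/23 sites differ → p ≈ 0.391304, d = −0.75 ln(1 − 0.521739) = 0.553199 ≈ 0.5532.
seq1–seq3: 8/23 sites differ → p ≈ 0.347826, d = −0.75 ln(1 − 0.463768) = 0.467391 ≈ 0.4674.
seq2–seq3: 8/23 sites differ → p ≈ 0.347826, d = −0.75 ln(1 − 0.463768) = 0.467391 ≈ 0.4674.

d(seq1,seq2) = 0.5532, d(seq1,seq3) = 0.4674, d(seq2,seq3) = 0.4674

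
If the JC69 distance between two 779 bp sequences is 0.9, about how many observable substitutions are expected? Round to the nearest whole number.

408

Invert JC69: p = (3/4)(1 − e^(−4d/3)) = 0.75 × (1 − e^(-1.2)) = 0.75 × (1 − 0.301194) = 0.524105.
Expected differing sites = pL ≈ 0.524105 × 779 = 408.277795 ≈ 408.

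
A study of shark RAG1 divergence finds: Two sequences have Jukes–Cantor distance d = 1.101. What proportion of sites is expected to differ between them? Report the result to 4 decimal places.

p = (3/4)(1 − e^(−4d/3)) = 0.75 × (1 − e^(-1.468)) = 0.75 × (1 − 0.230386) = 0.577211.

0.5772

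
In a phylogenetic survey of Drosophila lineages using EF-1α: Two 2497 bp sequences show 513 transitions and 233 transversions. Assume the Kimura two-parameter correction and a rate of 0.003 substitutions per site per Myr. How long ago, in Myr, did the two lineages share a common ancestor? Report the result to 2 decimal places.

67.07

P = 513/2497 ≈ 0.205447 and Q = 233/2497 ≈ 0.093312.
Under the Kimura two-parameter model, d = −½ ln(1 − 2P − Q) − ¼ ln(1 − 2Q).
1 − 2P − Q = 0.495794, giving −½ ln(0.495794) = 0.350797.
1 − 2Q = 0.813376, giving −¼ ln(0.813376) = 0.051640.
d = 0.350797 + 0.051640 = 0.402437.
Under a molecular clock d = 2μt, so t = d/(2μ) = 0.402437 / (2 × 0.003) = 67.07 Myr.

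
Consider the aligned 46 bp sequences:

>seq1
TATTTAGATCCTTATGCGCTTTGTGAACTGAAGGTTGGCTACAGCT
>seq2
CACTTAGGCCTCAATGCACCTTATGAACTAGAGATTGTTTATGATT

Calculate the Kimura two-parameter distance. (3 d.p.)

0.786

Of 46 sites, 17 differences are transitions and 2 are transversions, so P = 17/46 ≈ 0.369565 and Q = 2/46 ≈ 0.043478.
Under the Kimura two-parameter model, d = −½ ln(1 − 2P − Q) − ¼ ln(1 − 2Q).
1 − 2P − Q = 0.217392, giving −½ ln(0.217392) = 0.763027.
1 − 2Q = 0.913044, giving −¼ ln(0.913044) = 0.022743.
d = 0.763027 + 0.022743 = 0.785770.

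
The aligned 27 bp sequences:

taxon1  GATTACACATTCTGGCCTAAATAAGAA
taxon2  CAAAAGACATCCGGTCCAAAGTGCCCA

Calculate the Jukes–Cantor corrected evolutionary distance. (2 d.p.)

0.77

The sequences differ at 13 of 27 sites, so p = 13/27 ≈ 0.481481.
d = −(3/4) ln(1 − 4p/3) = −0.75 ln(1 − 0.641975) = −0.75 ln(0.358025)
  = −0.75 × (-1.027152) = 0.770364 substitutions/site.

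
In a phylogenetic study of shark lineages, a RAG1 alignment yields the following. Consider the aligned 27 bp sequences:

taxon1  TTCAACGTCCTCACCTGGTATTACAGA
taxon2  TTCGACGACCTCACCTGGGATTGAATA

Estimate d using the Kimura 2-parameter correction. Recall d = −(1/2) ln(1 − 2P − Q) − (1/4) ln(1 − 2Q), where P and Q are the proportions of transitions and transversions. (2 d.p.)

0.26

Of 27 sites, 2 differences are transitions and 4 are transversions, so P = 2/27 ≈ 0.074074 and Q = 4/27 ≈ 0.148148.
Under the Kimura two-parameter model, d = −½ ln(1 − 2P − Q) − ¼ ln(1 − 2Q).
1 − 2P − Q = 0.703704, giving −½ ln(0.703704) = 0.175699.
1 − 2Q = 0.703704, giving −¼ ln(0.703704) = 0.087849.
d = 0.175699 + 0.087849 = 0.263548.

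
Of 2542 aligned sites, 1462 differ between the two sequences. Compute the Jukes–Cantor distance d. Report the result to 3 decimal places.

1.092

p = 1462/2542 ≈ 0.575138.
d = −(3/4) ln(1 − 4p/3) = −0.75 ln(1 − 0.766851) = −0.75 ln(0.233149)
  = −0.75 × (-1.456078) = 1.092059 substitutions/site.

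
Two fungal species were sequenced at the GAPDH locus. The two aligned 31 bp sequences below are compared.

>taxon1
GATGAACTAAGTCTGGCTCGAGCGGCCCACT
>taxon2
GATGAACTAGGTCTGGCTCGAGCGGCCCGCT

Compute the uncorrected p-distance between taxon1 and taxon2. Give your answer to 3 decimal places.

0.065

The sequences differ at 2 of 31 positions (sites 10, 29).
p = 2/31 = 0.064516… ≈ 0.065 (to 3 d.p.).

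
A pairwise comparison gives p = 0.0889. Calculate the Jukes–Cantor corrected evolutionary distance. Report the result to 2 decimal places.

0.09

d = −(3/4) ln(1 − 4p/3) = −0.75 ln(1 − 0.118533) = −0.75 ln(0.881467)
  = −0.75 × (-0.126168) = 0.094626 substitutions/site.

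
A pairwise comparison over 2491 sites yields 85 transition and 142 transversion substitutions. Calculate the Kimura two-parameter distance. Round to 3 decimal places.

P = 85/2491 ≈ 0.034123 and Q = 142/2491 ≈ 0.057005.
Under the Kimura two-parameter model, d = −½ ln(1 − 2P − Q) − ¼ ln(1 − 2Q).
1 − 2P − Q = 0.874749, giving −½ ln(0.874749) = 0.066909.
1 − 2Q = 0.88599, giving −¼ ln(0.88599) = 0.030262.
d = 0.066909 + 0.030262 = 0.097171.

0.097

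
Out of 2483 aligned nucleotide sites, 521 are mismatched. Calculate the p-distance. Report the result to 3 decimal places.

p = 521/2483 = 0.209826… ≈ 0.210 (to 3 d.p.).

0.210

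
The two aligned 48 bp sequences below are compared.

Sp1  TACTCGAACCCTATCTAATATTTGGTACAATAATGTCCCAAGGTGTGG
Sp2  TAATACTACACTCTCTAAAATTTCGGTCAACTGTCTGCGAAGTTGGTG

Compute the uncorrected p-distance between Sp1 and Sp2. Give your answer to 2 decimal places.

The sequences differ at 19 of 48 positions.
p = 19/48 = 0.395833… ≈ 0.40 (to 2 d.p.).

0.40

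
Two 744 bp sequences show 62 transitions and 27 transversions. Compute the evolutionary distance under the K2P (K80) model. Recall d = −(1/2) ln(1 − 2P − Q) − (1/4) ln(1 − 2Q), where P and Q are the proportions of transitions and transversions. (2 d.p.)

P = 62/744 ≈ 0.083333 and Q = 27/744 ≈ 0.03629.
Under the Kimura two-parameter model, d = −½ ln(1 − 2P − Q) − ¼ ln(1 − 2Q).
1 − 2P − Q = 0.797044, giving −½ ln(0.797044) = 0.113423.
1 − 2Q = 0.92742, giving −¼ ln(0.92742) = 0.018837.
d = 0.113423 + 0.018837 = 0.132260.

0.13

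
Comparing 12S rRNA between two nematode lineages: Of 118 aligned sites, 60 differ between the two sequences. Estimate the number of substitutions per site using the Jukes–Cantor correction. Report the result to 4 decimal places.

0.8498

p = 60/118 ≈ 0.508475.
d = −(3/4) ln(1 − 4p/3) = −0.75 ln(1 − 0.677967) = −0.75 ln(0.322033)
  = −0.75 × (-1.133101) = 0.849826 substitutions/site.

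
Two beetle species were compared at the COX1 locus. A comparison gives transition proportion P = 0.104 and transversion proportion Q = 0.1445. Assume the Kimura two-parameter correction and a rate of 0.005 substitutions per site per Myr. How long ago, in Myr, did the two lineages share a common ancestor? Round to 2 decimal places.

30.26

Under the Kimura two-parameter model, d = −½ ln(1 − 2P − Q) − ¼ ln(1 − 2Q).
1 − 2P − Q = 0.6475, giving −½ ln(0.6475) = 0.217318.
1 − 2Q = 0.711, giving −¼ ln(0.711) = 0.085271.
d = 0.217318 + 0.085271 = 0.302589.
Under a molecular clock d = 2μt, so t = d/(2μ) = 0.302589 / (2 × 0.005) = 30.26 Myr.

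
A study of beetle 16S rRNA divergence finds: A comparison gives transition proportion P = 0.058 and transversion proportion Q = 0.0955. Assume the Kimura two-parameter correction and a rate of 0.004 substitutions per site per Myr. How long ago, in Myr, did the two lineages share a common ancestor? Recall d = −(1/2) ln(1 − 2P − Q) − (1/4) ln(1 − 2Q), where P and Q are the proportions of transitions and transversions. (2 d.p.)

21.48

Under the Kimura two-parameter model, d = −½ ln(1 − 2P − Q) − ¼ ln(1 − 2Q).
1 − 2P − Q = 0.7885, giving −½ ln(0.7885) = 0.118811.
1 − 2Q = 0.809, giving −¼ ln(0.809) = 0.052989.
d = 0.118811 + 0.052989 = 0.171800.
Under a molecular clock d = 2μt, so t = d/(2μ) = 0.171800 / (2 × 0.004) = 21.48 Myr.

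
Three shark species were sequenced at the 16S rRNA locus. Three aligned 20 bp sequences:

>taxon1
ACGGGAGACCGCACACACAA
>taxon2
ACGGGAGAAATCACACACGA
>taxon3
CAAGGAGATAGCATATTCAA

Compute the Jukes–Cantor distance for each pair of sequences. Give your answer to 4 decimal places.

taxon1–taxon2: 4/20 sites differ → p = 0.2, d = −0.75 ln(1 − 0.266667) = 0.232617 ≈ 0.2326.
taxon1–taxon3: 8/20 sites differ → p = 0.4, d = −0.75 ln(1 − 0.533333) = 0.571605 ≈ 0.5716.
taxon2–taxon3: 9/20 sites differ → p = 0.45, d = −0.75 ln(1 − 0.6) = 0.687218 ≈ 0.6872.

d(taxon1,taxon2) = 0.2326, d(taxon1,taxon3) = 0.5716, d(taxon2,taxon3) = 0.6872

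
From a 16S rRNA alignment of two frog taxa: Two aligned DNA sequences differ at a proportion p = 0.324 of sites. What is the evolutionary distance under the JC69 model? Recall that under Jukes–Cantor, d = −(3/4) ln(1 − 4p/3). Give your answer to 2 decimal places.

d = −(3/4) ln(1 − 4p/3) = −0.75 ln(1 − 0.432) = −0.75 ln(0.568)
  = −0.75 × (-0.565634) = 0.424226 substitutions/site.

0.42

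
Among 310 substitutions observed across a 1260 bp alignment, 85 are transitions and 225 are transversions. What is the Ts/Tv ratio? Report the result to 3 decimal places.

R = 85/225 = 0.377777… ≈ 0.378 (to 3 d.p.).

0.378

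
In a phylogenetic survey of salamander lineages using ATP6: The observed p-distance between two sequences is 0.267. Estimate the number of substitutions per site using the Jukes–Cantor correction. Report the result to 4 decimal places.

0.3300

d = −(3/4) ln(1 − 4p/3) = −0.75 ln(1 − 0.356) = −0.75 ln(0.644)
  = −0.75 × (-0.440057) = 0.330043 substitutions/site.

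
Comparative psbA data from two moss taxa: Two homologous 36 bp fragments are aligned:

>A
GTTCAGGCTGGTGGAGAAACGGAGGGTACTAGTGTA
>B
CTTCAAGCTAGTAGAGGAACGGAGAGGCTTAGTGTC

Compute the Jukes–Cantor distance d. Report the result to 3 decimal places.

The sequences differ at 10 of 36 sites (1, 6, 10, 13, 17, 25, 27, 28, 29, 36), so p = 10/36 ≈ 0.277778.
d = −(3/4) ln(1 − 4p/3) = −0.75 ln(1 − 0.370371) = −0.75 ln(0.629629)
  = −0.75 × (-0.462625) = 0.346969 substitutions/site.

0.347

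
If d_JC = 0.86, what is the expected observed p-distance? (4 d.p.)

0.5117

p = (3/4)(1 − e^(−4d/3)) = 0.75 × (1 − e^(-1.146667)) = 0.75 × (1 − 0.317694) = 0.511730.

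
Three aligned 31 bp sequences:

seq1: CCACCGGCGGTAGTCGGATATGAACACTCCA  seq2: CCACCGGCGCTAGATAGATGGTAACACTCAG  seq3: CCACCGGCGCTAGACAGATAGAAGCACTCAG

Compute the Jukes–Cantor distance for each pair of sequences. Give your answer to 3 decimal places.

seq1–seq2: 9/31 sites differ → p ≈ 0.290323, d = −0.75 ln(1 − 0.387097) = 0.367161 ≈ 0.367.
seq1–seq3: 8/31 sites differ → p ≈ 0.258065, d = −0.75 ln(1 − 0.344087) = 0.316295 ≈ 0.316.
seq2–seq3: 4/31 sites differ → p ≈ 0.129032, d = −0.75 ln(1 − 0.172043) = 0.141596 ≈ 0.142.

d(seq1,seq2) = 0.367, d(seq1,seq3) = 0.316, d(seq2,seq3) = 0.142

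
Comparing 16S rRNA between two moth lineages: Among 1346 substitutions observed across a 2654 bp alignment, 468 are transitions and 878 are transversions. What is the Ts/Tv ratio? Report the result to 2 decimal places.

0.53

R = 468/878 = 0.533029… ≈ 0.53 (to 2 d.p.).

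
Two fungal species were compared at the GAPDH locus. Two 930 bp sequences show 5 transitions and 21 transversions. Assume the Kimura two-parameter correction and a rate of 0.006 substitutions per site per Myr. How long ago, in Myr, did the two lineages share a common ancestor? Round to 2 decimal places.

2.38

P = 5/930 ≈ 0.005376 and Q = 21/930 ≈ 0.022581.
Under the Kimura two-parameter model, d = −½ ln(1 − 2P − Q) − ¼ ln(1 − 2Q).
1 − 2P − Q = 0.966667, giving −½ ln(0.966667) = 0.016951.
1 − 2Q = 0.954838, giving −¼ ln(0.954838) = 0.011553.
d = 0.016951 + 0.011553 = 0.028504.
Under a molecular clock d = 2μt, so t = d/(2μ) = 0.028504 / (2 × 0.006) = 2.38 Myr.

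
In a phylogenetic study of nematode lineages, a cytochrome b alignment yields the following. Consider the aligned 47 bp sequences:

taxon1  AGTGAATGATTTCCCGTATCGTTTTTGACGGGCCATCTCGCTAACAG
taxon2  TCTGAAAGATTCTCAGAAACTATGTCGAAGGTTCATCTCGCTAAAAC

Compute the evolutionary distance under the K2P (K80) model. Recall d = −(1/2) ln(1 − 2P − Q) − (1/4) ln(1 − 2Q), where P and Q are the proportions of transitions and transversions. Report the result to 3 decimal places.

Of 47 sites, 4 differences are transitions and 13 are transversions, so P = 4/47 ≈ 0.085106 and Q = 13/47 ≈ 0.276596.
Under the Kimura two-parameter model, d = −½ ln(1 − 2P − Q) − ¼ ln(1 − 2Q).
1 − 2P − Q = 0.553192, giving −½ ln(0.553192) = 0.296025.
1 − 2Q = 0.446808, giving −¼ ln(0.446808) = 0.201407.
d = 0.296025 + 0.201407 = 0.497432.

0.497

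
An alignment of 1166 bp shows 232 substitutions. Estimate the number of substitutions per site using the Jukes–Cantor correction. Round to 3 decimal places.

0.231

p = 232/1166 ≈ 0.198971.
d = −(3/4) ln(1 − 4p/3) = −0.75 ln(1 − 0.265295) = −0.75 ln(0.734705)
  = −0.75 × (-0.308286) = 0.231215 substitutions/site.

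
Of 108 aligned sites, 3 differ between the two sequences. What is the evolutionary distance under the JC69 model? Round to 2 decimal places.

0.03

p = 3/108 ≈ 0.027778.
d = −(3/4) ln(1 − 4p/3) = −0.75 ln(1 − 0.037037) = −0.75 ln(0.962963)
  = −0.75 × (-0.037740) = 0.028305 substitutions/site.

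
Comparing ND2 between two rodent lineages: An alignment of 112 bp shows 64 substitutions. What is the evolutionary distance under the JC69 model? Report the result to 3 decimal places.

p = 64/112 ≈ 0.571429.
d = −(3/4) ln(1 − 4p/3) = −0.75 ln(1 − 0.761905) = −0.75 ln(0.238095)
  = −0.75 × (-1.435086) = 1.076315 substitutions/site.

1.076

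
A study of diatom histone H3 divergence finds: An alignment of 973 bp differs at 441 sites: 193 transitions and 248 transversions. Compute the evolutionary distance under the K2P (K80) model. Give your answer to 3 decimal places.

0.705

P = 193/973 ≈ 0.198356 and Q = 248/973 ≈ 0.254882.
Under the Kimura two-parameter model, d = −½ ln(1 − 2P − Q) − ¼ ln(1 − 2Q).
1 − 2P − Q = 0.348406, giving −½ ln(0.348406) = 0.527193.
1 − 2Q = 0.490236, giving −¼ ln(0.490236) = 0.178217.
d = 0.527193 + 0.178217 = 0.705410.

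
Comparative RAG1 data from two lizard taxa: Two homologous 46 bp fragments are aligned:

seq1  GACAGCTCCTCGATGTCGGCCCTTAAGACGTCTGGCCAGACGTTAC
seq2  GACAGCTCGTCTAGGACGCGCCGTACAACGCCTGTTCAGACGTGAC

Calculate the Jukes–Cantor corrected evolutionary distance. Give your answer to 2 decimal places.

The sequences differ at 13 of 46 sites, so p = 13/46 ≈ 0.282609.
d = −(3/4) ln(1 − 4p/3) = −0.75 ln(1 − 0.376812) = −0.75 ln(0.623188)
  = −0.75 × (-0.472907) = 0.354680 substitutions/site.

0.35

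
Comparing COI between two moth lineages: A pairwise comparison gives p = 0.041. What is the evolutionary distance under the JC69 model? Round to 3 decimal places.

d = −(3/4) ln(1 − 4p/3) = −0.75 ln(1 − 0.054667) = −0.75 ln(0.945333)
  = −0.75 × (-0.056218) = 0.042164 substitutions/site.

0.042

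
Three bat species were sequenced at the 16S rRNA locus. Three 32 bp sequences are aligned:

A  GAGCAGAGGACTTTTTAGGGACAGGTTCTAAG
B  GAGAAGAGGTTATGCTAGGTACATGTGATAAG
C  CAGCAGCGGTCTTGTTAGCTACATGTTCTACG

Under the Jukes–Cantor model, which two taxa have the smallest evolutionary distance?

A and C

A–B: 10/32 differ, p = 0.313, d = 0.404.
A–C: 8/32 differ, p = 0.250, d = 0.304.
B–C: 10/32 differ, p = 0.313, d = 0.404.
The smallest distance is between A and C.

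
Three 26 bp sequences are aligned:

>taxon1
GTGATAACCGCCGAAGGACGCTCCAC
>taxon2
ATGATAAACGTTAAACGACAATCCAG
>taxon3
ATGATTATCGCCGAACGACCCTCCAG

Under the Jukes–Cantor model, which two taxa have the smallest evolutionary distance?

taxon1–taxon2: 9/26 differ, p = 0.346, d = 0.464.
taxon1–taxon3: 6/26 differ, p = 0.231, d = 0.276.
taxon2–taxon3: 7/26 differ, p = 0.269, d = 0.334.
The smallest distance is between taxon1 and taxon3.

taxon1 and taxon3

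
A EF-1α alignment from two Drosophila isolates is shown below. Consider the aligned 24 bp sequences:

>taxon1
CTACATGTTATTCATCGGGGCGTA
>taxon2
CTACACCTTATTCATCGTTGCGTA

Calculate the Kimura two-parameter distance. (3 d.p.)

Of 24 sites, 1 differences are transitions and 3 are transversions, so P = 1/24 ≈ 0.041667 and Q = 3/24 = 0.125.
Under the Kimura two-parameter model, d = −½ ln(1 − 2P − Q) − ¼ ln(1 − 2Q).
1 − 2P − Q = 0.791666, giving −½ ln(0.791666) = 0.116808.
1 − 2Q = 0.75, giving −¼ ln(0.75) = 0.071921.
d = 0.116808 + 0.071921 = 0.188729.

0.189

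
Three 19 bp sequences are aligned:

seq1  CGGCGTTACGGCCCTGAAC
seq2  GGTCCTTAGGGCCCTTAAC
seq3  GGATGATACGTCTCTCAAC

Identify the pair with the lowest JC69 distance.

seq1–seq2: 5/19 differ, p = 0.263, d = 0.324.
seq1–seq3: 7/19 differ, p = 0.368, d = 0.507.
seq2–seq3: 8/19 differ, p = 0.421, d = 0.618.
The smallest distance is between seq1 and seq2.

seq1 and seq2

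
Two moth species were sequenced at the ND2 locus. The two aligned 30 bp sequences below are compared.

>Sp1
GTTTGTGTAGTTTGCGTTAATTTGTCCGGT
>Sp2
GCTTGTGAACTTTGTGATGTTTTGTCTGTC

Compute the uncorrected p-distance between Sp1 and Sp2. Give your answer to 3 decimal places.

The sequences differ at 10 of 30 positions (sites 2, 8, 10, 15, 17, 19, 20, 27, 29, 30).
p = 10/30 = 0.333333… ≈ 0.333 (to 3 d.p.).

0.333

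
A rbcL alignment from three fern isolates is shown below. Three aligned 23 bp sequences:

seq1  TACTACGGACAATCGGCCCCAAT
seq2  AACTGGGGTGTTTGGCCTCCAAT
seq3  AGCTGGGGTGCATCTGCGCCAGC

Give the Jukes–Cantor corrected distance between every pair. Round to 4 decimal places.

seq1–seq2: 10/23 sites differ → p ≈ 0.434783, d = −0.75 ln(1 − 0.579711) = 0.650110 ≈ 0.6501.
seq1–seq3: 11/23 sites differ → p ≈ 0.478261, d = −0.75 ln(1 − 0.637681) = 0.761423 ≈ 0.7614.
seq2–seq3: 9/23 sites differ → p ≈ 0.391304, d = −0.75 ln(1 − 0.521739) = 0.553199 ≈ 0.5532.

d(seq1,seq2) = 0.6501, d(seq1,seq3) = 0.7614, d(seq2,seq3) = 0.5532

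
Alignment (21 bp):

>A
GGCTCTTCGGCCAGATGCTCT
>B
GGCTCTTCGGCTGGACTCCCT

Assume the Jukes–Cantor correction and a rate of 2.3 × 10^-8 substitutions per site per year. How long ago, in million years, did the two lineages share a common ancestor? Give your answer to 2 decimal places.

The sequences differ at 5 of 21 sites (12, 13, 16, 17, 19), so p = 5/21 ≈ 0.238095.
d = −(3/4) ln(1 − 4p/3) = −0.75 ln(1 − 0.31746) = −0.75 ln(0.68254)
  = −0.75 × (-0.381934) = 0.286451 substitutions/site.
Under a molecular clock d = 2μt, so t = d/(2μ) = 0.286451 / (2 × 2.3 × 10^-8) = 6.23 million years.

6.23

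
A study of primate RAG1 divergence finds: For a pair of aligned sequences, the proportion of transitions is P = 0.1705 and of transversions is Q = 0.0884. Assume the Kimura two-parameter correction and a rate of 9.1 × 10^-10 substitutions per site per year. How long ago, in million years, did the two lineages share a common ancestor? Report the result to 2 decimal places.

Under the Kimura two-parameter model, d = −½ ln(1 − 2P − Q) − ¼ ln(1 − 2Q).
1 − 2P − Q = 0.5706, giving −½ ln(0.5706) = 0.280533.
1 − 2Q = 0.8232, giving −¼ ln(0.8232) = 0.048639.
d = 0.280533 + 0.048639 = 0.329172.
Under a molecular clock d = 2μt, so t = d/(2μ) = 0.329172 / (2 × 9.1 × 10^-10) = 180.86 million years.

180.86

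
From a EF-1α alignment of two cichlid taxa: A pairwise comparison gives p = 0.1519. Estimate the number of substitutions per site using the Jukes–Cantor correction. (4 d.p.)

0.1697

d = −(3/4) ln(1 − 4p/3) = −0.75 ln(1 − 0.202533) = −0.75 ln(0.797467)
  = −0.75 × (-0.226315) = 0.169736 substitutions/site.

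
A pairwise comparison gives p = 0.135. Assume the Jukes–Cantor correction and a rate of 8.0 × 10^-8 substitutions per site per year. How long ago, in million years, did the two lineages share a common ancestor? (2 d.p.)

d = −(3/4) ln(1 − 4p/3) = −0.75 ln(1 − 0.18) = −0.75 ln(0.82)
  = −0.75 × (-0.198451) = 0.148838 substitutions/site.
Under a molecular clock d = 2μt, so t = d/(2μ) = 0.148838 / (2 × 8.0 × 10^-8) = 0.93 million years.

0.93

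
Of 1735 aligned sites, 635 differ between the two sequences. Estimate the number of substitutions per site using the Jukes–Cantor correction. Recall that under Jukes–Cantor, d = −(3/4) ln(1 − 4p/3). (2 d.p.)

0.50

p = 635/1735 ≈ 0.365994.
d = −(3/4) ln(1 − 4p/3) = −0.75 ln(1 − 0.487992) = −0.75 ln(0.512008)
  = −0.75 × (-0.669415) = 0.502061 substitutions/site.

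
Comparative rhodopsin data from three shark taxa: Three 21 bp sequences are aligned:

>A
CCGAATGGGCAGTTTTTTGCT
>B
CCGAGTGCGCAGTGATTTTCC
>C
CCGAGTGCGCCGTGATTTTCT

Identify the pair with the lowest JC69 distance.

B and C

A–B: 6/21 differ, p = 0.286, d = 0.360.
A–C: 6/21 differ, p = 0.286, d = 0.360.
B–C: 2/21 differ, p = 0.095, d = 0.102.
The smallest distance is between B and C.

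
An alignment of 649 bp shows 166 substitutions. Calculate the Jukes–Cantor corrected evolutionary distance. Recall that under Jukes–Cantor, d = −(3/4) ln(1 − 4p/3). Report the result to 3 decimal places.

p = 166/649 ≈ 0.255778.
d = −(3/4) ln(1 − 4p/3) = −0.75 ln(1 − 0.341037) = −0.75 ln(0.658963)
  = −0.75 × (-0.417088) = 0.312816 substitutions/site.

0.313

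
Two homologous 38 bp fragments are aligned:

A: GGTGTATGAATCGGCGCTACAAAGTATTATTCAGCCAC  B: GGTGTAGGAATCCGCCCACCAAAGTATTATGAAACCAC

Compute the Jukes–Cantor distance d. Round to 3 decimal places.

The sequences differ at 8 of 38 sites (7, 13, 16, 18, 19, 31, 32, 34), so p = 8/38 ≈ 0.210526.
d = −(3/4) ln(1 − 4p/3) = −0.75 ln(1 − 0.280701) = −0.75 ln(0.719299)
  = −0.75 × (-0.329478) = 0.247109 substitutions/site.

0.247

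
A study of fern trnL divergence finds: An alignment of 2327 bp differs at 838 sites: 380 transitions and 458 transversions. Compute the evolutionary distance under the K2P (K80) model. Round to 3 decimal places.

0.496

P = 380/2327 ≈ 0.1633 and Q = 458/2327 ≈ 0.19682.
Under the Kimura two-parameter model, d = −½ ln(1 − 2P − Q) − ¼ ln(1 − 2Q).
1 − 2P − Q = 0.47658, giving −½ ln(0.47658) = 0.370560.
1 − 2Q = 0.60636, giving −¼ ln(0.60636) = 0.125070.
d = 0.370560 + 0.125070 = 0.495630.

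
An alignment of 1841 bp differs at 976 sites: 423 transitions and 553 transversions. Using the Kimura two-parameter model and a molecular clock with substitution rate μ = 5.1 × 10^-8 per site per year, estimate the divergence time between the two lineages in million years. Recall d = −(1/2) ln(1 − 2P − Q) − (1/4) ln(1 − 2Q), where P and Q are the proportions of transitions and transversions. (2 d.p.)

9.24

P = 423/1841 ≈ 0.229766 and Q = 553/1841 ≈ 0.30038.
Under the Kimura two-parameter model, d = −½ ln(1 − 2P − Q) − ¼ ln(1 − 2Q).
1 − 2P − Q = 0.240088, giving −½ ln(0.240088) = 0.713375.
1 − 2Q = 0.39924, giving −¼ ln(0.39924) = 0.229548.
d = 0.713375 + 0.229548 = 0.942923.
Under a molecular clock d = 2μt, so t = d/(2μ) = 0.942923 / (2 × 5.1 × 10^-8) = 9.24 million years.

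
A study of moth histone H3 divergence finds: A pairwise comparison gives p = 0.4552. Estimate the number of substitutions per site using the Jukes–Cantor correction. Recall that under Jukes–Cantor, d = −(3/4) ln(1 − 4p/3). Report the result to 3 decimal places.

d = −(3/4) ln(1 − 4p/3) = −0.75 ln(1 − 0.606933) = −0.75 ln(0.393067)
  = −0.75 × (-0.933775) = 0.700331 substitutions/site.

0.700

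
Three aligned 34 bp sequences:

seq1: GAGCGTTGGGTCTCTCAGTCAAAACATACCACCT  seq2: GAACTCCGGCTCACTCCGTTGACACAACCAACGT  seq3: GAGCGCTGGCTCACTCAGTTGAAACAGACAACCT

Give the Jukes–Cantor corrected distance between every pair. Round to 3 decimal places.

seq1–seq2: 14/34 sites differ → p ≈ 0.411765, d = −0.75 ln(1 − 0.54902) = 0.597249 ≈ 0.597.
seq1–seq3: 7/34 sites differ → p ≈ 0.205882, d = −0.75 ln(1 − 0.274509) = 0.240680 ≈ 0.241.
seq2–seq3: 8/34 sites differ → p ≈ 0.235294, d = −0.75 ln(1 − 0.313725) = 0.282358 ≈ 0.282.

d(seq1,seq2) = 0.597, d(seq1,seq3) = 0.241, d(seq2,seq3) = 0.282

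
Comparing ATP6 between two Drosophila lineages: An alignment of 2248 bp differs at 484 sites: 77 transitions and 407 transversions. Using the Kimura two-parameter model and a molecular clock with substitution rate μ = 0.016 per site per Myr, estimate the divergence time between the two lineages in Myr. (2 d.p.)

P = 77/2248 ≈ 0.034253 and Q = 407/2248 ≈ 0.18105.
Under the Kimura two-parameter model, d = −½ ln(1 − 2P − Q) − ¼ ln(1 − 2Q).
1 − 2P − Q = 0.750444, giving −½ ln(0.750444) = 0.143545.
1 − 2Q = 0.6379, giving −¼ ln(0.6379) = 0.112393.
d = 0.143545 + 0.112393 = 0.255938.
Under a molecular clock d = 2μt, so t = d/(2μ) = 0.255938 / (2 × 0.016) = 8.00 Myr.

8.00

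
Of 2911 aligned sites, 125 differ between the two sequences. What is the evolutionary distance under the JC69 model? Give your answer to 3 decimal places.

0.044

p = 125/2911 ≈ 0.042941.
d = −(3/4) ln(1 − 4p/3) = −0.75 ln(1 − 0.057255) = −0.75 ln(0.942745)
  = −0.75 × (-0.058959) = 0.044219 substitutions/site.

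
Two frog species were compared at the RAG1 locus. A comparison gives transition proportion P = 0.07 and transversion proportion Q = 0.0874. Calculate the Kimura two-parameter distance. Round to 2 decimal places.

0.18

Under the Kimura two-parameter model, d = −½ ln(1 − 2P − Q) − ¼ ln(1 − 2Q).
1 − 2P − Q = 0.7726, giving −½ ln(0.7726) = 0.128997.
1 − 2Q = 0.8252, giving −¼ ln(0.8252) = 0.048032.
d = 0.128997 + 0.048032 = 0.177029.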